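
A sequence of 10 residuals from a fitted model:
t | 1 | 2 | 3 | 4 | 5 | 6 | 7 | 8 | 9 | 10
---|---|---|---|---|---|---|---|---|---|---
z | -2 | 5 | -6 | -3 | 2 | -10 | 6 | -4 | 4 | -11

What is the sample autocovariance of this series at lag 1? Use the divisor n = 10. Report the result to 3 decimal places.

-20.701

Mean z̄ = (-2 + 5 − 6 − 3 + 2 − 10 + 6 − 4 + 4 − 11)/10 = -1.9000
Σ_{t=1}^{9}(z_t−z̄)(z_{t+1}−z̄) = -207.0100
γ_1 = -207.0100 / 10 = -20.701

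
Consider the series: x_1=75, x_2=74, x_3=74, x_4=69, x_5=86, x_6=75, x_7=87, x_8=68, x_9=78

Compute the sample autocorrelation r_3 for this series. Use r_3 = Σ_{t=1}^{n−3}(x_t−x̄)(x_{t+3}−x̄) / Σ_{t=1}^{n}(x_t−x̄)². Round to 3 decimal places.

-0.491

Mean x̄ = (75 + 74 + 74 + 69 + 86 + 75 + 87 + 68 + 78)/9 = 76.2222
Σ(x_t−x̄)(x_{t+3}−x̄) = (8.8272) + (-21.7284) + (2.7160) + (-77.8395) + (-80.3951) + (-2.1728) = -170.5926
Denominator Σ(x_t−x̄)² = 347.5556
r_3 = -170.5926 / 347.5556 = -0.491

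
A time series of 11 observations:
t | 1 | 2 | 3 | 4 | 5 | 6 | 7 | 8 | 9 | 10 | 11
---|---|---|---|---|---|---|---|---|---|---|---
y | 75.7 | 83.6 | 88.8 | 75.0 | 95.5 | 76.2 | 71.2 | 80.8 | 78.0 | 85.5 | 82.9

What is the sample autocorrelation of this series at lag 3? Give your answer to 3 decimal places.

0.120

Mean ȳ = (75.7 + 83.6 + 88.8 + 75.0 + 95.5 + 76.2 + 71.2 + 80.8 + 78.0 + 85.5 + 82.9)/11 = 81.2000
Numerator Σ_{t=1}^{8}(y_t−ȳ)(y_{t+3}−ȳ) = 59.0200
Denominator Σ(y_t−ȳ)² = 493.4800
r_3 = 59.0200 / 493.4800 = 0.120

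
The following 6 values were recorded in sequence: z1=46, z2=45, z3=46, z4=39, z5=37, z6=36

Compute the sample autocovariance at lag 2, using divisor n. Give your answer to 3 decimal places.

Mean z̄ = (46 + 45 + 46 + 39 + 37 + 36)/6 = 41.5000
Deviations: 4.5000, 3.5000, 4.5000, -2.5000, -4.5000, -5.5000
Σ_{t=1}^{4}(z_t−z̄)(z_{t+2}−z̄) = 5.0000
γ_2 = 5.0000 / 6 = 0.833

0.833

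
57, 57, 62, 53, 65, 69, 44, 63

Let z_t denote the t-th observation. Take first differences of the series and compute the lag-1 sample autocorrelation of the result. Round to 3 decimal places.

-0.537

First differences Δz: 0, 5, -9, 12, 4, -25, 19
Mean of differences = 0.8571
Numerator Σ(Δz_t−Δz̄)(Δz_{t+1}−Δz̄) = -669.5918
Denominator Σ(Δz_t−Δz̄)² = 1246.8571
r_1(Δz) = -669.5918 / 1246.8571 = -0.537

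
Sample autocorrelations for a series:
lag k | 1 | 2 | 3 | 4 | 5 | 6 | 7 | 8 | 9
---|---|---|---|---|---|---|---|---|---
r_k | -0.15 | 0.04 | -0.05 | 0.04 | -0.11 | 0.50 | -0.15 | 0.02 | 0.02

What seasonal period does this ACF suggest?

6

The largest autocorrelation is r_6 = 0.50; the remaining lags stay at or below 0.04.
The dominant spike at lag 6 indicates a seasonal period of 6.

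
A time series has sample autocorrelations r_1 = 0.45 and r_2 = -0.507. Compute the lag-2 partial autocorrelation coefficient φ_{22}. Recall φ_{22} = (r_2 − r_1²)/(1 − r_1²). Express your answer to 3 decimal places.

-0.890

φ_{22} = (r_2 − r_1²) / (1 − r_1²)
r_1² = (0.45)² = 0.2025
Numerator = -0.507 − 0.2025 = -0.7095; denominator = 1 − 0.2025 = 0.7975
φ_{22} = -0.7095 / 0.7975 = -0.890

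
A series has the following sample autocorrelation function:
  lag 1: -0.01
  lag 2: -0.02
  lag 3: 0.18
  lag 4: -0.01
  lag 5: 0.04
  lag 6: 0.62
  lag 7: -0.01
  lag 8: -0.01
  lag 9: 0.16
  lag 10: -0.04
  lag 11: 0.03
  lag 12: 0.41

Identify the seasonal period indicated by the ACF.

6

The largest autocorrelation is r_6 = 0.62, with a weaker echo at lag 12 (0.41); the remaining lags stay at or below 0.18.
The dominant spike at lag 6 indicates a seasonal period of 6.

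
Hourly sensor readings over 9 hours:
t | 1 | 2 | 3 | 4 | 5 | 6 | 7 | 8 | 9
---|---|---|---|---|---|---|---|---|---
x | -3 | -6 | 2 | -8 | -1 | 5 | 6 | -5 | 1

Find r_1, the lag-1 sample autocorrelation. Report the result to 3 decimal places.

Mean x̄ = (-3 − 6 + 2 − 8 − 1 + 5 + 6 − 5 + 1)/9 = -1.0000
Numerator Σ_{t=1}^{8}(x_t−x̄)(x_{t+1}−x̄) = -20.0000
Denominator Σ(x_t−x̄)² = 192.0000
r_1 = -20.0000 / 192.0000 = -0.104

-0.104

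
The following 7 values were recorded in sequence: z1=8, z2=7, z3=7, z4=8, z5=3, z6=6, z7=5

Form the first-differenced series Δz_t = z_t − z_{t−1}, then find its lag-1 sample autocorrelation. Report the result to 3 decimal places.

First differences Δz: -1, 0, 1, -5, 3, -1
Mean of differences = -0.5000
Numerator Σ(Δz_t−Δz̄)(Δz_{t+1}−Δz̄) = -23.7500
Denominator Σ(Δz_t−Δz̄)² = 35.5000
r_1(Δz) = -23.7500 / 35.5000 = -0.669

-0.669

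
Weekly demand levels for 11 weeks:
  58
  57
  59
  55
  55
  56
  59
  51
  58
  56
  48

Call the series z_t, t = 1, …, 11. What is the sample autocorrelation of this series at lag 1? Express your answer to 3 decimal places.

Mean z̄ = (58 + 57 + 59 + 55 + 55 + 56 + 59 + 51 + 58 + 56 + 48)/11 = 55.6364
Numerator Σ_{t=1}^{10}(z_t−z̄)(z_{t+1}−z̄) = -21.4050
Denominator Σ(z_t−z̄)² = 116.5455
r_1 = -21.4050 / 116.5455 = -0.184

-0.184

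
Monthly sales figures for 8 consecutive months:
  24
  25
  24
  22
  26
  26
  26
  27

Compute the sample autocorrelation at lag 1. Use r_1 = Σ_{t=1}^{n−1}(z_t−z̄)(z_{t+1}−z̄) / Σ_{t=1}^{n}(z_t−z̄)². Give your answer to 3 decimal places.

0.222

Mean z̄ = (24 + 25 + 24 + 22 + 26 + 26 + 26 + 27)/8 = 25.0000
Deviations from mean: -1.0000, 0.0000, -1.0000, -3.0000, 1.0000, 1.0000, 1.0000, 2.0000
Σ(z_t−z̄)(z_{t+1}−z̄) = (0.0000) + (0.0000) + (3.0000) + (-3.0000) + (1.0000) + (1.0000) + (2.0000) = 4.0000
Denominator Σ(z_t−z̄)² = 18.0000
r_1 = 4.0000 / 18.0000 = 0.222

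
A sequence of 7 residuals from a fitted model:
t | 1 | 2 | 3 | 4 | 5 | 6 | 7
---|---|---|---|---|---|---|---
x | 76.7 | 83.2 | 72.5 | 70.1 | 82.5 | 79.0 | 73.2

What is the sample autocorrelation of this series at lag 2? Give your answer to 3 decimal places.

Mean x̄ = (76.7 + 83.2 + 72.5 + 70.1 + 82.5 + 79.0 + 73.2)/7 = 76.7429
Numerator Σ_{t=1}^{5}(x_t−x̄)(x_{t+2}−x̄) = -102.5294
Denominator Σ(x_t−x̄)² = 154.6171
r_2 = -102.5294 / 154.6171 = -0.663

-0.663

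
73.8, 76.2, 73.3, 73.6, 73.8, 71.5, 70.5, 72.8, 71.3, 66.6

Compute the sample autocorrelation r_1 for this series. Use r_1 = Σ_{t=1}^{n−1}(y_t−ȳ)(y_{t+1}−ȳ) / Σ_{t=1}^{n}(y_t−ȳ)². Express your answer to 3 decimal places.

0.289

Mean ȳ = (73.8 + 76.2 + 73.3 + 73.6 + 73.8 + 71.5 + 70.5 + 72.8 + 71.3 + 66.6)/10 = 72.3400
Numerator Σ_{t=1}^{9}(y_t−ȳ)(y_{t+1}−ȳ) = 17.3544
Denominator Σ(y_t−ȳ)² = 60.0040
r_1 = 17.3544 / 60.0040 = 0.289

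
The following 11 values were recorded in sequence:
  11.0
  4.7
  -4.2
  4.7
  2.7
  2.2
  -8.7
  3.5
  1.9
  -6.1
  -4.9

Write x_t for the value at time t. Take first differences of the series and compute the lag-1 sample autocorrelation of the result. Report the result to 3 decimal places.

First differences Δx: -6.3, -8.9, 8.9, -2.0, -0.5, -10.9, 12.2, -1.6, -8.0, 1.2
Mean of differences = -1.5900
Numerator Σ(Δx_t−Δx̄)(Δx_{t+1}−Δx̄) = -203.4901
Denominator Σ(Δx_t−Δx̄)² = 512.7290
r_1(Δx) = -203.4901 / 512.7290 = -0.397

-0.397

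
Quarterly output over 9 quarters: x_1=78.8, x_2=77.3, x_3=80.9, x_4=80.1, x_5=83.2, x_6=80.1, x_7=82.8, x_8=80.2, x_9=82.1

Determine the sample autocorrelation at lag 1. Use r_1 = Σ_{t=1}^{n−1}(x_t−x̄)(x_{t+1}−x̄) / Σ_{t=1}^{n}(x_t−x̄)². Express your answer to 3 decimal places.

-0.013

Mean x̄ = (78.8 + 77.3 + 80.9 + 80.1 + 83.2 + 80.1 + 82.8 + 80.2 + 82.1)/9 = 80.6111
Numerator Σ_{t=1}^{8}(x_t−x̄)(x_{t+1}−x̄) = -0.3846
Denominator Σ(x_t−x̄)² = 28.7289
r_1 = -0.3846 / 28.7289 = -0.013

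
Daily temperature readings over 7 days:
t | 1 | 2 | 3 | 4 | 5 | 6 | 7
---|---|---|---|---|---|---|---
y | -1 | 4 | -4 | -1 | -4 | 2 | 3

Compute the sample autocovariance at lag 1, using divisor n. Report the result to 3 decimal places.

-2.064

Mean ȳ = (-1 + 4 − 4 − 1 − 4 + 2 + 3)/7 = -0.1429
Σ_{t=1}^{6}(y_t−ȳ)(y_{t+1}−ȳ) = -14.4490
γ_1 = -14.4490 / 7 = -2.064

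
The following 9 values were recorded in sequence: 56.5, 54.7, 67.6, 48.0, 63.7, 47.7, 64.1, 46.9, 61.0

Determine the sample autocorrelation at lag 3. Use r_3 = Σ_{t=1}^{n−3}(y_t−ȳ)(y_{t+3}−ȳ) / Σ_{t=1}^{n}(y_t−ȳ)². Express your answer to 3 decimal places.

Mean ȳ = (56.5 + 54.7 + 67.6 + 48.0 + 63.7 + 47.7 + 64.1 + 46.9 + 61.0)/9 = 56.6889
Σ(y_t−ȳ)(y_{t+3}−ȳ) = (1.6412) + (-13.9443) + (-98.0788) + (-64.3943) + (-68.6310) + (-38.7521) = -282.1593
Denominator Σ(y_t−ȳ)² = 497.8289
r_3 = -282.1593 / 497.8289 = -0.567

-0.567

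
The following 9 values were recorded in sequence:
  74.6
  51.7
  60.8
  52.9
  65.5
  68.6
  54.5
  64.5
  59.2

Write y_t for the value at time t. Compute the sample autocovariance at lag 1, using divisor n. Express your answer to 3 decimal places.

-22.302

Mean ȳ = (74.6 + 51.7 + 60.8 + 52.9 + 65.5 + 68.6 + 54.5 + 64.5 + 59.2)/9 = 61.3667
Σ_{t=1}^{8}(y_t−ȳ)(y_{t+1}−ȳ) = -200.7178
γ_1 = -200.7178 / 9 = -22.302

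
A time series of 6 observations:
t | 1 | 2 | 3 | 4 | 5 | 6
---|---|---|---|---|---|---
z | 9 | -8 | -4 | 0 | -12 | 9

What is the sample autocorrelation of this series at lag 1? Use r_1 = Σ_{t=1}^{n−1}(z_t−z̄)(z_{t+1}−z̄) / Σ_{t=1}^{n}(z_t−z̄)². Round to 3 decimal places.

-0.455

Mean z̄ = (9 − 8 − 4 + 0 − 12 + 9)/6 = -1.0000
Deviations from mean: 10.0000, -7.0000, -3.0000, 1.0000, -11.0000, 10.0000
Σ(z_t−z̄)(z_{t+1}−z̄) = (-70.0000) + (21.0000) + (-3.0000) + (-11.0000) + (-110.0000) = -173.0000
Denominator Σ(z_t−z̄)² = 380.0000
r_1 = -173.0000 / 380.0000 = -0.455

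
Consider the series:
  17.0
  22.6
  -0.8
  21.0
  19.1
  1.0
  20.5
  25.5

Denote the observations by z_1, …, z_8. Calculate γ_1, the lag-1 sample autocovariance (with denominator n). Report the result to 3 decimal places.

-30.926

Mean z̄ = (17.0 + 22.6 − 0.8 + 21.0 + 19.1 + 1.0 + 20.5 + 25.5)/8 = 15.7375
Deviations: 1.2625, 6.8625, -16.5375, 5.2625, 3.3625, -14.7375, 4.7625, 9.7625
Σ_{t=1}^{7}(z_t−z̄)(z_{t+1}−z̄) = -247.4064
γ_1 = -247.4064 / 8 = -30.926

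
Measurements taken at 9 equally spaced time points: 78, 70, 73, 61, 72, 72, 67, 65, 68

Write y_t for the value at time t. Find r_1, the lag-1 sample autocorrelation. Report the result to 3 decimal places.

Mean ȳ = (78 + 70 + 73 + 61 + 72 + 72 + 67 + 65 + 68)/9 = 69.5556
Numerator Σ_{t=1}^{8}(y_t−ȳ)(y_{t+1}−ȳ) = -26.6420
Denominator Σ(y_t−ȳ)² = 198.2222
r_1 = -26.6420 / 198.2222 = -0.134

-0.134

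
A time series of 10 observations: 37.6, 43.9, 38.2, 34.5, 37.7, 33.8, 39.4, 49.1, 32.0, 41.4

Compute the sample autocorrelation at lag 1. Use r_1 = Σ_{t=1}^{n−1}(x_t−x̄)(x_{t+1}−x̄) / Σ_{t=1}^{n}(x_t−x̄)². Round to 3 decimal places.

-0.349

Mean x̄ = (37.6 + 43.9 + 38.2 + 34.5 + 37.7 + 33.8 + 39.4 + 49.1 + 32.0 + 41.4)/10 = 38.7600
Numerator Σ_{t=1}^{9}(x_t−x̄)(x_{t+1}−x̄) = -80.9836
Denominator Σ(x_t−x̄)² = 231.9440
r_1 = -80.9836 / 231.9440 = -0.349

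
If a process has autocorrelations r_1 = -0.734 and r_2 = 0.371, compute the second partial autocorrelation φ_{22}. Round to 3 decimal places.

-0.364

φ_{22} = (r_2 − r_1²) / (1 − r_1²)
r_1² = (-0.734)² = 0.538756
Numerator = 0.371 − 0.5388 = -0.1678; denominator = 1 − 0.5388 = 0.4612
φ_{22} = -0.1678 / 0.4612 = -0.364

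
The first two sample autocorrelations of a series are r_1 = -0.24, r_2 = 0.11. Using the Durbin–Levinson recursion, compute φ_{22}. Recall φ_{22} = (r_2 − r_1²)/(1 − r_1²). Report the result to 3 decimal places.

0.056

φ_{22} = (r_2 − r_1²) / (1 − r_1²)
r_1² = (-0.24)² = 0.0576
Numerator = 0.11 − 0.0576 = 0.0524; denominator = 1 − 0.0576 = 0.9424
φ_{22} = 0.0524 / 0.9424 = 0.056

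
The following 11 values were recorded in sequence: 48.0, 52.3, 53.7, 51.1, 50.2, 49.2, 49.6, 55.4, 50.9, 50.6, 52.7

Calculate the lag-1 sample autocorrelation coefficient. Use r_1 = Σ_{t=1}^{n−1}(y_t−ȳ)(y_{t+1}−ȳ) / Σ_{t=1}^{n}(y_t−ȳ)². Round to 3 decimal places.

-0.099

Mean ȳ = (48.0 + 52.3 + 53.7 + 51.1 + 50.2 + 49.2 + 49.6 + 55.4 + 50.9 + 50.6 + 52.7)/11 = 51.2455
Numerator Σ_{t=1}^{10}(y_t−ȳ)(y_{t+1}−ȳ) = -4.5221
Denominator Σ(y_t−ȳ)² = 45.5873
r_1 = -4.5221 / 45.5873 = -0.099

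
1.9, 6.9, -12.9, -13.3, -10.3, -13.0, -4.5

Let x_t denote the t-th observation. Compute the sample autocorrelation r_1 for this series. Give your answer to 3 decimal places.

0.272

Mean x̄ = (1.9 + 6.9 − 12.9 − 13.3 − 10.3 − 13.0 − 4.5)/7 = -6.4571
Deviations from mean: 8.3571, 13.3571, -6.4429, -6.8429, -3.8429, -6.5429, 1.9571
Σ(x_t−x̄)(x_{t+1}−x̄) = (111.6276) + (-86.0582) + (44.0876) + (26.2961) + (25.1433) + (-12.8053) = 108.2910
Denominator Σ(x_t−x̄)² = 397.9971
r_1 = 108.2910 / 397.9971 = 0.272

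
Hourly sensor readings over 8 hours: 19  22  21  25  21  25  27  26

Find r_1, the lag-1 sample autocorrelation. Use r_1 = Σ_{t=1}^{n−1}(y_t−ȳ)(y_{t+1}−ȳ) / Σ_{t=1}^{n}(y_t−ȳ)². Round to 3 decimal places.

0.229

Mean ȳ = (19 + 22 + 21 + 25 + 21 + 25 + 27 + 26)/8 = 23.2500
Deviations from mean: -4.2500, -1.2500, -2.2500, 1.7500, -2.2500, 1.7500, 3.7500, 2.7500
Σ(y_t−ȳ)(y_{t+1}−ȳ) = (5.3125) + (2.8125) + (-3.9375) + (-3.9375) + (-3.9375) + (6.5625) + (10.3125) = 13.1875
Denominator Σ(y_t−ȳ)² = 57.5000
r_1 = 13.1875 / 57.5000 = 0.229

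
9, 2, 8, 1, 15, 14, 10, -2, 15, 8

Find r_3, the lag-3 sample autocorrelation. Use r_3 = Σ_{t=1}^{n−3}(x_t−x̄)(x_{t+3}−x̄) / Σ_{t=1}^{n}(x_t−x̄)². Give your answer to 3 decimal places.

-0.281

Mean x̄ = (9 + 2 + 8 + 1 + 15 + 14 + 10 − 2 + 15 + 8)/10 = 8.0000
Σ(x_t−x̄)(x_{t+3}−x̄) = (-7.0000) + (-42.0000) + (0.0000) + (-14.0000) + (-70.0000) + (42.0000) + (0.0000) = -91.0000
Denominator Σ(x_t−x̄)² = 324.0000
r_3 = -91.0000 / 324.0000 = -0.281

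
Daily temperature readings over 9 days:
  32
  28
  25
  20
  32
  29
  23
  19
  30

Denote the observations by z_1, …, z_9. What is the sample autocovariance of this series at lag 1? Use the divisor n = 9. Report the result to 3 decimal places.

Mean z̄ = (32 + 28 + 25 + 20 + 32 + 29 + 23 + 19 + 30)/9 = 26.4444
Σ_{t=1}^{8}(z_t−z̄)(z_{t+1}−z̄) = -15.5309
γ_1 = -15.5309 / 9 = -1.726

-1.726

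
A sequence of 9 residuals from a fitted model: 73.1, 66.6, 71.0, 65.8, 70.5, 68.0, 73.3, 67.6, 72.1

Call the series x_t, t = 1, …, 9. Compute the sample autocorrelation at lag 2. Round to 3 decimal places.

0.607

Mean x̄ = (73.1 + 66.6 + 71.0 + 65.8 + 70.5 + 68.0 + 73.3 + 67.6 + 72.1)/9 = 69.7778
Σ(x_t−x̄)(x_{t+2}−x̄) = (4.0605) + (12.6405) + (0.8827) + (7.0716) + (2.5438) + (3.8716) + (8.1794) = 39.2501
Denominator Σ(x_t−x̄)² = 64.6756
r_2 = 39.2501 / 64.6756 = 0.607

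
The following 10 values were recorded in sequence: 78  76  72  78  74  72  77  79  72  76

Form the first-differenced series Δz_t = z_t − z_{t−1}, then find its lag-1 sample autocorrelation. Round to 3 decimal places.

-0.442

First differences Δz: -2, -4, 6, -4, -2, 5, 2, -7, 4
Mean of differences = -0.2222
Numerator Σ(Δz_t−Δz̄)(Δz_{t+1}−Δz̄) = -74.9383
Denominator Σ(Δz_t−Δz̄)² = 169.5556
r_1(Δz) = -74.9383 / 169.5556 = -0.442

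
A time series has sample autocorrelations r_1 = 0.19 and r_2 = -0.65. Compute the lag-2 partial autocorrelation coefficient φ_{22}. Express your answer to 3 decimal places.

φ_{22} = (r_2 − r_1²) / (1 − r_1²)
r_1² = (0.19)² = 0.0361
Numerator = -0.65 − 0.0361 = -0.6861; denominator = 1 − 0.0361 = 0.9639
φ_{22} = -0.6861 / 0.9639 = -0.712

-0.712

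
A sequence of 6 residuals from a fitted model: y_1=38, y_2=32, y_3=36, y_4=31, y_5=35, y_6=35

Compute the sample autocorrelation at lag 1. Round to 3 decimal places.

-0.575

Mean ȳ = (38 + 32 + 36 + 31 + 35 + 35)/6 = 34.5000
Deviations from mean: 3.5000, -2.5000, 1.5000, -3.5000, 0.5000, 0.5000
Σ(y_t−ȳ)(y_{t+1}−ȳ) = (-8.7500) + (-3.7500) + (-5.2500) + (-1.7500) + (0.2500) = -19.2500
Denominator Σ(y_t−ȳ)² = 33.5000
r_1 = -19.2500 / 33.5000 = -0.575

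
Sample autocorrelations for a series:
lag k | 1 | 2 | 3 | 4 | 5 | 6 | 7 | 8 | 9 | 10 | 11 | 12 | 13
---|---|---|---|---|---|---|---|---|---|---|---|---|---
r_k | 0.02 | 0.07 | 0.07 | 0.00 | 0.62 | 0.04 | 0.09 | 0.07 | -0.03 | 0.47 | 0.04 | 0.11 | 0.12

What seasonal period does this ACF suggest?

5

The largest autocorrelation is r_5 = 0.62, with a weaker echo at lag 10 (0.47); the remaining lags stay at or below 0.12.
The dominant spike at lag 5 indicates a seasonal period of 5.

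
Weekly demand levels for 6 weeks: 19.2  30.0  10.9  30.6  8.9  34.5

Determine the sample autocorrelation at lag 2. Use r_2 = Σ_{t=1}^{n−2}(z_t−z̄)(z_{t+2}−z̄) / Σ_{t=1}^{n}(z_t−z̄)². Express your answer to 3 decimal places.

0.593

Mean z̄ = (19.2 + 30.0 + 10.9 + 30.6 + 8.9 + 34.5)/6 = 22.3500
Deviations from mean: -3.1500, 7.6500, -11.4500, 8.2500, -13.4500, 12.1500
Numerator Σ_{t=1}^{4}(z_t−z̄)(z_{t+2}−z̄) = 353.4200
Denominator Σ(z_t−z̄)² = 596.1350
r_2 = 353.4200 / 596.1350 = 0.593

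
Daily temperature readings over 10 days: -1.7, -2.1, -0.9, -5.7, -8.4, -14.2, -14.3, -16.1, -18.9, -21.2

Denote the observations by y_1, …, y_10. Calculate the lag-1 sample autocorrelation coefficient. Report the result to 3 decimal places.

Mean ȳ = (-1.7 − 2.1 − 0.9 − 5.7 − 8.4 − 14.2 − 14.3 − 16.1 − 18.9 − 21.2)/10 = -10.3500
Numerator Σ_{t=1}^{9}(y_t−ȳ)(y_{t+1}−ȳ) = 374.6775
Denominator Σ(y_t−ȳ)² = 511.9250
r_1 = 374.6775 / 511.9250 = 0.732

0.732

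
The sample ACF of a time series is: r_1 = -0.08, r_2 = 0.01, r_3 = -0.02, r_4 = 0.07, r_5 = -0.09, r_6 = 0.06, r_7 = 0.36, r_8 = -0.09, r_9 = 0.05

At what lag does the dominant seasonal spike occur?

7

The largest autocorrelation is r_7 = 0.36; the remaining lags stay at or below 0.07.
The dominant spike at lag 7 indicates a seasonal period of 7.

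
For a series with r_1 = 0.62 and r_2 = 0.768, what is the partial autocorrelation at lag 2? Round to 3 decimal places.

φ_{22} = (r_2 − r_1²) / (1 − r_1²)
r_1² = (0.62)² = 0.3844
Numerator = 0.768 − 0.3844 = 0.3836; denominator = 1 − 0.3844 = 0.6156
φ_{22} = 0.3836 / 0.6156 = 0.623

0.623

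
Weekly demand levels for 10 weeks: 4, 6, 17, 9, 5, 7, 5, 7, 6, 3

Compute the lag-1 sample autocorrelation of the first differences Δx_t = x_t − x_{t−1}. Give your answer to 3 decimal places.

-0.216

First differences Δx: 2, 11, -8, -4, 2, -2, 2, -1, -3
Mean of differences = -0.1111
Numerator Σ(Δx_t−Δx̄)(Δx_{t+1}−Δx̄) = -49.0123
Denominator Σ(Δx_t−Δx̄)² = 226.8889
r_1(Δx) = -49.0123 / 226.8889 = -0.216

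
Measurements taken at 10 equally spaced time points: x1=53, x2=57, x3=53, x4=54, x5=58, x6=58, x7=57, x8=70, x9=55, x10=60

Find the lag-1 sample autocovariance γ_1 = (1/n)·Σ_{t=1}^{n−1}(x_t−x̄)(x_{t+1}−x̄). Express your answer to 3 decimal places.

-2.525

Mean x̄ = (53 + 57 + 53 + 54 + 58 + 58 + 57 + 70 + 55 + 60)/10 = 57.5000
Σ_{t=1}^{9}(x_t−x̄)(x_{t+1}−x̄) = -25.2500
γ_1 = -25.2500 / 10 = -2.525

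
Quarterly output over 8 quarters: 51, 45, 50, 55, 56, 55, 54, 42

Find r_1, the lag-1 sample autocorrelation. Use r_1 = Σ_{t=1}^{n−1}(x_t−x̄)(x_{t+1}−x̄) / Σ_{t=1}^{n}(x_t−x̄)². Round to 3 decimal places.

Mean x̄ = (51 + 45 + 50 + 55 + 56 + 55 + 54 + 42)/8 = 51.0000
Deviations from mean: 0.0000, -6.0000, -1.0000, 4.0000, 5.0000, 4.0000, 3.0000, -9.0000
Numerator Σ_{t=1}^{7}(x_t−x̄)(x_{t+1}−x̄) = 27.0000
Denominator Σ(x_t−x̄)² = 184.0000
r_1 = 27.0000 / 184.0000 = 0.147

0.147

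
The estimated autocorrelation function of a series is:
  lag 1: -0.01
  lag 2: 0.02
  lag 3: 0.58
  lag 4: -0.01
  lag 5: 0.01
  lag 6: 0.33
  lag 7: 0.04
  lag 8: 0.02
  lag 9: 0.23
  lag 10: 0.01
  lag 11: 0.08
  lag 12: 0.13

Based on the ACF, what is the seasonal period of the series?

The largest autocorrelation is r_3 = 0.58, with weaker echoes at lags 6 (0.33) and 9 (0.23); the remaining lags stay at or below 0.13.
The dominant spike at lag 3 indicates a seasonal period of 3.

3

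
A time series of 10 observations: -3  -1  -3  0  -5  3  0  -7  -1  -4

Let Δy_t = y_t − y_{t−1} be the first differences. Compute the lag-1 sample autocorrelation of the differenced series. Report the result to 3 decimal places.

First differences Δy: 2, -2, 3, -5, 8, -3, -7, 6, -3
Mean of differences = -0.1111
Numerator Σ(Δy_t−Δȳ)(Δy_{t+1}−Δȳ) = -128.0123
Denominator Σ(Δy_t−Δȳ)² = 208.8889
r_1(Δy) = -128.0123 / 208.8889 = -0.613

-0.613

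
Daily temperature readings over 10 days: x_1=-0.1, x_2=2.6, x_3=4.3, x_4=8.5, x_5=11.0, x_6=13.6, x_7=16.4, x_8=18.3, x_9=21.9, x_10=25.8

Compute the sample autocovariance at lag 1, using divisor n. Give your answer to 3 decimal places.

44.853

Mean x̄ = (-0.1 + 2.6 + 4.3 + 8.5 + 11.0 + 13.6 + 16.4 + 18.3 + 21.9 + 25.8)/10 = 12.2300
Σ_{t=1}^{9}(x_t−x̄)(x_{t+1}−x̄) = 448.5291
γ_1 = 448.5291 / 10 = 44.853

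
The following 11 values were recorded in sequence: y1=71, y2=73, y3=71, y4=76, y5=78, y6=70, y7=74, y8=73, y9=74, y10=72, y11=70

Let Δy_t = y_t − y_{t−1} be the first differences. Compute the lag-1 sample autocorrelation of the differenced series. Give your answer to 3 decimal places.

First differences Δy: 2, -2, 5, 2, -8, 4, -1, 1, -2, -2
Mean of differences = -0.1000
Numerator Σ(Δy_t−Δȳ)(Δy_{t+1}−Δȳ) = -55.1100
Denominator Σ(Δy_t−Δȳ)² = 126.9000
r_1(Δy) = -55.1100 / 126.9000 = -0.434

-0.434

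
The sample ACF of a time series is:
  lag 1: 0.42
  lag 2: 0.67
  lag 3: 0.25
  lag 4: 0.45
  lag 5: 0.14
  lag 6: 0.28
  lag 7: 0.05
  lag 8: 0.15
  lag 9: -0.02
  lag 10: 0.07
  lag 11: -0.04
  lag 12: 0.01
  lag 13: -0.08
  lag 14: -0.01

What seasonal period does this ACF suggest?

The largest autocorrelation is r_2 = 0.67, with a weaker echo at lag 4 (0.45); the remaining lags stay at or below 0.42.
The dominant spike at lag 2 indicates a seasonal period of 2.

2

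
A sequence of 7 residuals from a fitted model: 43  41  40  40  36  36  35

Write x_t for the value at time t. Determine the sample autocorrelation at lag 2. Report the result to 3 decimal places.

Mean x̄ = (43 + 41 + 40 + 40 + 36 + 36 + 35)/7 = 38.7143
Deviations from mean: 4.2857, 2.2857, 1.2857, 1.2857, -2.7143, -2.7143, -3.7143
Numerator Σ_{t=1}^{5}(x_t−x̄)(x_{t+2}−x̄) = 11.5510
Denominator Σ(x_t−x̄)² = 55.4286
r_2 = 11.5510 / 55.4286 = 0.208

0.208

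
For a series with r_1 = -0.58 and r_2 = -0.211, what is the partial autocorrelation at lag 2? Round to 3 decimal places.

φ_{22} = (r_2 − r_1²) / (1 − r_1²)
r_1² = (-0.58)² = 0.3364
Numerator = -0.211 − 0.3364 = -0.5474; denominator = 1 − 0.3364 = 0.6636
φ_{22} = -0.5474 / 0.6636 = -0.825

-0.825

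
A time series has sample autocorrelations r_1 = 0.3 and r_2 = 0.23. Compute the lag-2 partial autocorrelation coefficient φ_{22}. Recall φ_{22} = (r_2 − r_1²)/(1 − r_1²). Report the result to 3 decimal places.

φ_{22} = (r_2 − r_1²) / (1 − r_1²)
r_1² = (0.3)² = 0.09
Numerator = 0.23 − 0.0900 = 0.1400; denominator = 1 − 0.0900 = 0.9100
φ_{22} = 0.1400 / 0.9100 = 0.154

0.154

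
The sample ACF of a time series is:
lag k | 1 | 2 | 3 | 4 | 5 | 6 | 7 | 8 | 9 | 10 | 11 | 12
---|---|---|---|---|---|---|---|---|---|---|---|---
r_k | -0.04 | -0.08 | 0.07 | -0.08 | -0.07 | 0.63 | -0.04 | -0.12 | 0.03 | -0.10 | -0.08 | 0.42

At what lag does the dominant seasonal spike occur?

The largest autocorrelation is r_6 = 0.63, with a weaker echo at lag 12 (0.42); the remaining lags stay at or below 0.07.
The dominant spike at lag 6 indicates a seasonal period of 6.

6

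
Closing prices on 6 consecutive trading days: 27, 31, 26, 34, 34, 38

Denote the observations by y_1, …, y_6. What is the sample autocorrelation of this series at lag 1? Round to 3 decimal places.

0.132

Mean ȳ = (27 + 31 + 26 + 34 + 34 + 38)/6 = 31.6667
Deviations from mean: -4.6667, -0.6667, -5.6667, 2.3333, 2.3333, 6.3333
Σ(y_t−ȳ)(y_{t+1}−ȳ) = (3.1111) + (3.7778) + (-13.2222) + (5.4444) + (14.7778) = 13.8889
Denominator Σ(y_t−ȳ)² = 105.3333
r_1 = 13.8889 / 105.3333 = 0.132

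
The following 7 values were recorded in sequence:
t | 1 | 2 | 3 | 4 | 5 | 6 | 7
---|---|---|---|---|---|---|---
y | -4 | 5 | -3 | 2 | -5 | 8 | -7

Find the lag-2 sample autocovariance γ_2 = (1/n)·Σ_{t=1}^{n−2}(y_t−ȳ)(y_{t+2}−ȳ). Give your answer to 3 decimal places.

Mean ȳ = (-4 + 5 − 3 + 2 − 5 + 8 − 7)/7 = -0.5714
Deviations: -3.4286, 5.5714, -2.4286, 2.5714, -4.4286, 8.5714, -6.4286
Σ_{t=1}^{5}(y_t−ȳ)(y_{t+2}−ȳ) = 83.9184
γ_2 = 83.9184 / 7 = 11.988

11.988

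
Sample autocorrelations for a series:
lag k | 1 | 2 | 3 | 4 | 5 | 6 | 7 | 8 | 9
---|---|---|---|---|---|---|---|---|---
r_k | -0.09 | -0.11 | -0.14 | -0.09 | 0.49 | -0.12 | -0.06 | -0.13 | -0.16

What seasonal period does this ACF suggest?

5

The largest autocorrelation is r_5 = 0.49; the remaining lags stay at or below -0.06.
The dominant spike at lag 5 indicates a seasonal period of 5.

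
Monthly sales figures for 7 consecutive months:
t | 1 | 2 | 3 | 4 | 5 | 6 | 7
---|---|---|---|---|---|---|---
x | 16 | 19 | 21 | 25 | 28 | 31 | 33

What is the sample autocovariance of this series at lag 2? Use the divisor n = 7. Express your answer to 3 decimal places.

6.793

Mean x̄ = (16 + 19 + 21 + 25 + 28 + 31 + 33)/7 = 24.7143
Deviations: -8.7143, -5.7143, -3.7143, 0.2857, 3.2857, 6.2857, 8.2857
Σ_{t=1}^{5}(x_t−x̄)(x_{t+2}−x̄) = 47.5510
γ_2 = 47.5510 / 7 = 6.793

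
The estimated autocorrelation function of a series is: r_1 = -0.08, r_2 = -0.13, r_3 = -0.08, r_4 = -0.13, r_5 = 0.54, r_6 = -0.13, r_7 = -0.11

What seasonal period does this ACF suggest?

5

The largest autocorrelation is r_5 = 0.54; the remaining lags stay at or below -0.08.
The dominant spike at lag 5 indicates a seasonal period of 5.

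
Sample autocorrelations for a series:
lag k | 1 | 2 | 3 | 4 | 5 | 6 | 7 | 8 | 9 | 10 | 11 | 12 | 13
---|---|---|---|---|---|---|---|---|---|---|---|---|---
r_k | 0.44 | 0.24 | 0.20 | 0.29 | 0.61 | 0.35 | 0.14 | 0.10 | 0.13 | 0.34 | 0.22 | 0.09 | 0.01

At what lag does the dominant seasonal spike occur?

The largest autocorrelation is r_5 = 0.61; the remaining lags stay at or below 0.44. The elevated value at lag 1 (0.44), dropping to 0.24 at lag 2, reflects decaying short-term dependence rather than seasonality.
The dominant spike at lag 5 indicates a seasonal period of 5.

5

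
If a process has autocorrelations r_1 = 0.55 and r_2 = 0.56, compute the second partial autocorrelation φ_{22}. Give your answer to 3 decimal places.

0.369

φ_{22} = (r_2 − r_1²) / (1 − r_1²)
r_1² = (0.55)² = 0.3025
Numerator = 0.56 − 0.3025 = 0.2575; denominator = 1 − 0.3025 = 0.6975
φ_{22} = 0.2575 / 0.6975 = 0.369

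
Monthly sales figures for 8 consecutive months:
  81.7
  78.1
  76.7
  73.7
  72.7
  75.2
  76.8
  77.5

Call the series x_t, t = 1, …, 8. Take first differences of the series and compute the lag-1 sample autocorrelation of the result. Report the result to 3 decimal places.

First differences Δx: -3.6, -1.4, -3.0, -1.0, 2.5, 1.6, 0.7
Mean of differences = -0.6000
Numerator Σ(Δx_t−Δx̄)(Δx_{t+1}−Δx̄) = 13.7200
Denominator Σ(Δx_t−Δx̄)² = 31.7000
r_1(Δx) = 13.7200 / 31.7000 = 0.433

0.433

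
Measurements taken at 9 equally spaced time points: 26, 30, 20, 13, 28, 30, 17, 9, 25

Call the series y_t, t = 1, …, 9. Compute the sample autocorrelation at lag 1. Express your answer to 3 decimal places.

0.030

Mean ȳ = (26 + 30 + 20 + 13 + 28 + 30 + 17 + 9 + 25)/9 = 22.0000
Numerator Σ_{t=1}^{8}(y_t−ȳ)(y_{t+1}−ȳ) = 14.0000
Denominator Σ(y_t−ȳ)² = 468.0000
r_1 = 14.0000 / 468.0000 = 0.030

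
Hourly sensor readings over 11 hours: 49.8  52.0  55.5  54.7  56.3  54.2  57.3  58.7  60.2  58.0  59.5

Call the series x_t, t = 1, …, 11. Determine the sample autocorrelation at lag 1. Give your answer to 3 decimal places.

Mean x̄ = (49.8 + 52.0 + 55.5 + 54.7 + 56.3 + 54.2 + 57.3 + 58.7 + 60.2 + 58.0 + 59.5)/11 = 56.0182
Numerator Σ_{t=1}^{10}(x_t−x̄)(x_{t+1}−x̄) = 54.3769
Denominator Σ(x_t−x̄)² = 102.5764
r_1 = 54.3769 / 102.5764 = 0.530

0.530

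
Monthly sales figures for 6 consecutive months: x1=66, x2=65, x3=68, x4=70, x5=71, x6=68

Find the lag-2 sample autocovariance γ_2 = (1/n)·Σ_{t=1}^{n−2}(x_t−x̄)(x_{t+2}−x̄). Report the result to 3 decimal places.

-1.000

Mean x̄ = (66 + 65 + 68 + 70 + 71 + 68)/6 = 68.0000
Σ_{t=1}^{4}(x_t−x̄)(x_{t+2}−x̄) = -6.0000
γ_2 = -6.0000 / 6 = -1.000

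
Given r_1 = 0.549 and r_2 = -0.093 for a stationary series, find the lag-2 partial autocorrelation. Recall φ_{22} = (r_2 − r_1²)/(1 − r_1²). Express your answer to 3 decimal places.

-0.565

φ_{22} = (r_2 − r_1²) / (1 − r_1²)
r_1² = (0.549)² = 0.301401
Numerator = -0.093 − 0.3014 = -0.3944; denominator = 1 − 0.3014 = 0.6986
φ_{22} = -0.3944 / 0.6986 = -0.565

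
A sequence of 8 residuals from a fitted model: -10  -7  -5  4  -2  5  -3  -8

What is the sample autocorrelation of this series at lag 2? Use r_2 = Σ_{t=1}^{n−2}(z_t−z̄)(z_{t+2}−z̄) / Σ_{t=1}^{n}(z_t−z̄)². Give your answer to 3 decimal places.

0.016

Mean z̄ = (-10 − 7 − 5 + 4 − 2 + 5 − 3 − 8)/8 = -3.2500
Σ(z_t−z̄)(z_{t+2}−z̄) = (11.8125) + (-27.1875) + (-2.1875) + (59.8125) + (0.3125) + (-39.1875) = 3.3750
Denominator Σ(z_t−z̄)² = 207.5000
r_2 = 3.3750 / 207.5000 = 0.016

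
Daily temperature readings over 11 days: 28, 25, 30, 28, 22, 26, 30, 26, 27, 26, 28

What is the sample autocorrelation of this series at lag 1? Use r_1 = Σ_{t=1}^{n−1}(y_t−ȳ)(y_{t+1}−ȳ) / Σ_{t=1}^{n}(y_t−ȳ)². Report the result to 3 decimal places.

-0.232

Mean ȳ = (28 + 25 + 30 + 28 + 22 + 26 + 30 + 26 + 27 + 26 + 28)/11 = 26.9091
Numerator Σ_{t=1}^{10}(y_t−ȳ)(y_{t+1}−ȳ) = -12.2810
Denominator Σ(y_t−ȳ)² = 52.9091
r_1 = -12.2810 / 52.9091 = -0.232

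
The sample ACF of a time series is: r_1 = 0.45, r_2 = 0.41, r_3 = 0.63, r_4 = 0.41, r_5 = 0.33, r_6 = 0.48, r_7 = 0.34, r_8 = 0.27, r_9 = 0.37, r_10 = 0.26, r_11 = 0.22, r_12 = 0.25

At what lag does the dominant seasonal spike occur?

3

The largest autocorrelation is r_3 = 0.63, with a weaker echo at lag 6 (0.48); the remaining lags stay at or below 0.45. The elevated value at lag 1 (0.45), dropping to 0.41 at lag 2, reflects decaying short-term dependence rather than seasonality.
The dominant spike at lag 3 indicates a seasonal period of 3.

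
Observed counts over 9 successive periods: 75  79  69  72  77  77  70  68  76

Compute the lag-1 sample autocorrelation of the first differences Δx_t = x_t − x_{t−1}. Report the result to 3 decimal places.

First differences Δx: 4, -10, 3, 5, 0, -7, -2, 8
Mean of differences = 0.1250
Numerator Σ(Δx_t−Δx̄)(Δx_{t+1}−Δx̄) = -55.6406
Denominator Σ(Δx_t−Δx̄)² = 266.8750
r_1(Δx) = -55.6406 / 266.8750 = -0.208

-0.208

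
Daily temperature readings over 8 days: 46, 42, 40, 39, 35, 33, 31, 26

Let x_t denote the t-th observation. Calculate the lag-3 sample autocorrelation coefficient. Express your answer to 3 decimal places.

0.018

Mean x̄ = (46 + 42 + 40 + 39 + 35 + 33 + 31 + 26)/8 = 36.5000
Deviations from mean: 9.5000, 5.5000, 3.5000, 2.5000, -1.5000, -3.5000, -5.5000, -10.5000
Σ(x_t−x̄)(x_{t+3}−x̄) = (23.7500) + (-8.2500) + (-12.2500) + (-13.7500) + (15.7500) = 5.2500
Denominator Σ(x_t−x̄)² = 294.0000
r_3 = 5.2500 / 294.0000 = 0.018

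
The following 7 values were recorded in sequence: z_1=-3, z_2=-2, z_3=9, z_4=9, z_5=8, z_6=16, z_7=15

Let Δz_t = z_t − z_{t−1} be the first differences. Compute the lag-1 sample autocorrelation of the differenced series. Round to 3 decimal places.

First differences Δz: 1, 11, 0, -1, 8, -1
Mean of differences = 3.0000
Numerator Σ(Δz_t−Δz̄)(Δz_{t+1}−Δz̄) = -68.0000
Denominator Σ(Δz_t−Δz̄)² = 134.0000
r_1(Δz) = -68.0000 / 134.0000 = -0.507

-0.507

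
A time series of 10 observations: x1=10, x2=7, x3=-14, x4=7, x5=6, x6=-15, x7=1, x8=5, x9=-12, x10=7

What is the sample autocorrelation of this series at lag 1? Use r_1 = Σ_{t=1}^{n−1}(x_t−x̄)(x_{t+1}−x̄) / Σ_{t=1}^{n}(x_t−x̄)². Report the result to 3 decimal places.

Mean x̄ = (10 + 7 − 14 + 7 + 6 − 15 + 1 + 5 − 12 + 7)/10 = 0.2000
Numerator Σ_{t=1}^{9}(x_t−x̄)(x_{t+1}−x̄) = -325.0400
Denominator Σ(x_t−x̄)² = 873.6000
r_1 = -325.0400 / 873.6000 = -0.372

-0.372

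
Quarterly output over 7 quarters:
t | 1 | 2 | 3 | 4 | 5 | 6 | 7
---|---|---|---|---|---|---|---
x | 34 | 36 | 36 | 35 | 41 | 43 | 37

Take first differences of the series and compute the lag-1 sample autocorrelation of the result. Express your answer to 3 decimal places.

-0.123

First differences Δx: 2, 0, -1, 6, 2, -6
Mean of differences = 0.5000
Numerator Σ(Δx_t−Δx̄)(Δx_{t+1}−Δx̄) = -9.7500
Denominator Σ(Δx_t−Δx̄)² = 79.5000
r_1(Δx) = -9.7500 / 79.5000 = -0.123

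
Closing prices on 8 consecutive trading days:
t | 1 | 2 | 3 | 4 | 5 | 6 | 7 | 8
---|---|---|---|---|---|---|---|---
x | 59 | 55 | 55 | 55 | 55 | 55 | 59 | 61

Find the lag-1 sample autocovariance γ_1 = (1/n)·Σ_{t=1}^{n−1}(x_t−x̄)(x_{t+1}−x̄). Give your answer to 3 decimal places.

Mean x̄ = (59 + 55 + 55 + 55 + 55 + 55 + 59 + 61)/8 = 56.7500
Σ_{t=1}^{7}(x_t−x̄)(x_{t+1}−x̄) = 13.9375
γ_1 = 13.9375 / 8 = 1.742

1.742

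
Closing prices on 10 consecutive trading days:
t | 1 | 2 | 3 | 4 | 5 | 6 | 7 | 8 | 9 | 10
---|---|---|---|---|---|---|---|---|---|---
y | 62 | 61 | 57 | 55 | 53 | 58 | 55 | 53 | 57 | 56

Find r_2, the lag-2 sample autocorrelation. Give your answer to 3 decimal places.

-0.067

Mean ȳ = (62 + 61 + 57 + 55 + 53 + 58 + 55 + 53 + 57 + 56)/10 = 56.7000
Numerator Σ_{t=1}^{8}(y_t−ȳ)(y_{t+2}−ȳ) = -5.4800
Denominator Σ(y_t−ȳ)² = 82.1000
r_2 = -5.4800 / 82.1000 = -0.067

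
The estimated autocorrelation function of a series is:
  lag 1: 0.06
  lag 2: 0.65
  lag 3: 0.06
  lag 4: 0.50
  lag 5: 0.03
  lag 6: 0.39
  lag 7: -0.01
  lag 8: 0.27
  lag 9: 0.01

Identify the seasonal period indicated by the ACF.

2

The largest autocorrelation is r_2 = 0.65, with weaker echoes at lags 4 (0.50), 6 (0.39) and 8 (0.27); the remaining lags stay at or below 0.06.
The dominant spike at lag 2 indicates a seasonal period of 2.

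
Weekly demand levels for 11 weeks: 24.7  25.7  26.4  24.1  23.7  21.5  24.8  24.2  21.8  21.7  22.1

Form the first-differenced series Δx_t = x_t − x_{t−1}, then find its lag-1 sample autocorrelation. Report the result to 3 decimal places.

First differences Δx: 1.0, 0.7, -2.3, -0.4, -2.2, 3.3, -0.6, -2.4, -0.1, 0.4
Mean of differences = -0.2600
Numerator Σ(Δx_t−Δx̄)(Δx_{t+1}−Δx̄) = -7.8176
Denominator Σ(Δx_t−Δx̄)² = 28.2840
r_1(Δx) = -7.8176 / 28.2840 = -0.276

-0.276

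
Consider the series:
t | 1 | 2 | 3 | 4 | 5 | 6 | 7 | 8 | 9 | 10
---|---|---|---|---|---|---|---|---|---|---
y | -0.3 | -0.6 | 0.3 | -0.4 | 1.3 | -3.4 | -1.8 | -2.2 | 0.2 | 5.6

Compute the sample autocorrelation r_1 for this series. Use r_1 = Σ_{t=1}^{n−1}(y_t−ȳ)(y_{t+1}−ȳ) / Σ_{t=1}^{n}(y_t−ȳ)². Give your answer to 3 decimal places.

0.091

Mean ȳ = (-0.3 − 0.6 + 0.3 − 0.4 + 1.3 − 3.4 − 1.8 − 2.2 + 0.2 + 5.6)/10 = -0.1300
Numerator Σ_{t=1}^{9}(y_t−ȳ)(y_{t+1}−ȳ) = 4.8251
Denominator Σ(y_t−ȳ)² = 53.2610
r_1 = 4.8251 / 53.2610 = 0.091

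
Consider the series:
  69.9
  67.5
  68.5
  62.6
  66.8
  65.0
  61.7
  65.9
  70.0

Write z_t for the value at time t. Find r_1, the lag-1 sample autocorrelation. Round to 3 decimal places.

Mean z̄ = (69.9 + 67.5 + 68.5 + 62.6 + 66.8 + 65.0 + 61.7 + 65.9 + 70.0)/9 = 66.4333
Numerator Σ_{t=1}^{8}(z_t−z̄)(z_{t+1}−z̄) = 3.4556
Denominator Σ(z_t−z̄)² = 69.7200
r_1 = 3.4556 / 69.7200 = 0.050

0.050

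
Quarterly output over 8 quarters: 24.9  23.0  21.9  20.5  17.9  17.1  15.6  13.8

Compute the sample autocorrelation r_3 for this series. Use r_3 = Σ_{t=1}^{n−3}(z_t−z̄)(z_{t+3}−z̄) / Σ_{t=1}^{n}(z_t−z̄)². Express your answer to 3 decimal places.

Mean z̄ = (24.9 + 23.0 + 21.9 + 20.5 + 17.9 + 17.1 + 15.6 + 13.8)/8 = 19.3375
Deviations from mean: 5.5625, 3.6625, 2.5625, 1.1625, -1.4375, -2.2375, -3.7375, -5.5375
Σ(z_t−z̄)(z_{t+3}−z̄) = (6.4664) + (-5.2648) + (-5.7336) + (-4.3448) + (7.9602) = -0.9167
Denominator Σ(z_t−z̄)² = 103.9788
r_3 = -0.9167 / 103.9788 = -0.009

-0.009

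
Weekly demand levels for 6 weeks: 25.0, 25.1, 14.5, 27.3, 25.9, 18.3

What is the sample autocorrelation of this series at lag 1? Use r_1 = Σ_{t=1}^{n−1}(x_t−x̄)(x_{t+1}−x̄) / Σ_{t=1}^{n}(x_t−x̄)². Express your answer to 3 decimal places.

Mean x̄ = (25.0 + 25.1 + 14.5 + 27.3 + 25.9 + 18.3)/6 = 22.6833
Deviations from mean: 2.3167, 2.4167, -8.1833, 4.6167, 3.2167, -4.3833
Σ(x_t−x̄)(x_{t+1}−x̄) = (5.5986) + (-19.7764) + (-37.7797) + (14.8503) + (-14.0997) = -51.2069
Denominator Σ(x_t−x̄)² = 129.0483
r_1 = -51.2069 / 129.0483 = -0.397

-0.397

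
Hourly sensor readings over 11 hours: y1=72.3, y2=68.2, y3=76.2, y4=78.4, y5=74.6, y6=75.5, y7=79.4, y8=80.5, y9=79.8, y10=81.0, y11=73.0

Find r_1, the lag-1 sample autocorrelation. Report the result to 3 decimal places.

0.353

Mean ȳ = (72.3 + 68.2 + 76.2 + 78.4 + 74.6 + 75.5 + 79.4 + 80.5 + 79.8 + 81.0 + 73.0)/11 = 76.2636
Numerator Σ_{t=1}^{10}(y_t−ȳ)(y_{t+1}−ȳ) = 57.2196
Denominator Σ(y_t−ȳ)² = 162.0255
r_1 = 57.2196 / 162.0255 = 0.353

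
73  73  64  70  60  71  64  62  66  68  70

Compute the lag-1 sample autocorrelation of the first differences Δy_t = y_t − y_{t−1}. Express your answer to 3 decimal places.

-0.687

First differences Δy: 0, -9, 6, -10, 11, -7, -2, 4, 2, 2
Mean of differences = -0.3000
Numerator Σ(Δy_t−Δȳ)(Δy_{t+1}−Δȳ) = -284.5900
Denominator Σ(Δy_t−Δȳ)² = 414.1000
r_1(Δy) = -284.5900 / 414.1000 = -0.687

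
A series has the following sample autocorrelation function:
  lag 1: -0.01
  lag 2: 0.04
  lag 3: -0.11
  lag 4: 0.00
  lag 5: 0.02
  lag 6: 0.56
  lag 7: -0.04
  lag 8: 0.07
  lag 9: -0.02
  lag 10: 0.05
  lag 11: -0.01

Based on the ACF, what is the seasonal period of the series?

The largest autocorrelation is r_6 = 0.56; the remaining lags stay at or below 0.07.
The dominant spike at lag 6 indicates a seasonal period of 6.

6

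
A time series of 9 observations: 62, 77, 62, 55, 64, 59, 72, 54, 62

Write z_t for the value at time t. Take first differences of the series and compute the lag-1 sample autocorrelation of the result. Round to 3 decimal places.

First differences Δz: 15, -15, -7, 9, -5, 13, -18, 8
Mean of differences = 0.0000
Numerator Σ(Δz_t−Δz̄)(Δz_{t+1}−Δz̄) = -671.0000
Denominator Σ(Δz_t−Δz̄)² = 1162.0000
r_1(Δz) = -671.0000 / 1162.0000 = -0.577

-0.577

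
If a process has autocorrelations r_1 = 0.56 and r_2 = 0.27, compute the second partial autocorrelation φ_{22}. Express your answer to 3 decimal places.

-0.064

φ_{22} = (r_2 − r_1²) / (1 − r_1²)
r_1² = (0.56)² = 0.3136
Numerator = 0.27 − 0.3136 = -0.0436; denominator = 1 − 0.3136 = 0.6864
φ_{22} = -0.0436 / 0.6864 = -0.064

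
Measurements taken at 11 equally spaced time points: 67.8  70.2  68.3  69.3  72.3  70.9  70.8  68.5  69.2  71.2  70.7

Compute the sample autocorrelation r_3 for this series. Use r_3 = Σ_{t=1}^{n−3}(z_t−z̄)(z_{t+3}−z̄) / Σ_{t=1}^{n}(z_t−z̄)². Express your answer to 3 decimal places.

Mean z̄ = (67.8 + 70.2 + 68.3 + 69.3 + 72.3 + 70.9 + 70.8 + 68.5 + 69.2 + 71.2 + 70.7)/11 = 69.9273
Numerator Σ_{t=1}^{8}(z_t−z̄)(z_{t+3}−z̄) = -4.2350
Denominator Σ(z_t−z̄)² = 19.7618
r_3 = -4.2350 / 19.7618 = -0.214

-0.214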